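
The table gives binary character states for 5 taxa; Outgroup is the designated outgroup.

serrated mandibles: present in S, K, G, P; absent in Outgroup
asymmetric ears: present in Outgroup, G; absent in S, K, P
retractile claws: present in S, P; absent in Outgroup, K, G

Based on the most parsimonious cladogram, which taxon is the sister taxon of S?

Character polarity is set by the outgroup: the derived state is whichever differs from the outgroup's state, so for asymmetric ears the derived state is 'absent', and for the remaining characters it is 'present'.
All ingroup taxa share the derived state 'present' for serrated mandibles; it defines the ingroup but does not resolve relationships within it.
Only K, P, and S show the derived state 'absent' for asymmetric ears, supporting them as a clade.
retractile claws: derived state 'present' in P and S only — synapomorphy for {P, S}.
Most parsimonious ingroup topology: (((S,P),K),G).
S and P form a cherry on this tree, so they are sister taxa.

P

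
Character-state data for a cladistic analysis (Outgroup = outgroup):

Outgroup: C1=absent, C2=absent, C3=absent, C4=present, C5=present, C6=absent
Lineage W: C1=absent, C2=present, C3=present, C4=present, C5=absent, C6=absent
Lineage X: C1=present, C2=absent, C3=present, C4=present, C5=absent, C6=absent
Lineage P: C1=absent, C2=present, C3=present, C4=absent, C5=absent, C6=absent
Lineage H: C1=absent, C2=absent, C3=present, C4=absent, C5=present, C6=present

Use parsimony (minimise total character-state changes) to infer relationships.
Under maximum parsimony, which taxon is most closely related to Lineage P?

Lineage W

Character polarity is set by the outgroup: the derived state is whichever differs from the outgroup's state, so for C4, C5 the derived state is 'absent', and for the remaining characters it is 'present'.
C1 (derived state 'present') is unique to Lineage X (autapomorphy; uninformative for grouping).
C2: derived state 'present' in Lineage P and Lineage W only — synapomorphy for {Lineage P, Lineage W}.
C3 (derived state 'present') is shared by all ingroup taxa — unites the whole ingroup.
C4 groups Lineage H and Lineage P, which is incompatible with the clades supported by the remaining characters; treating it as convergent (homoplasy) costs fewer steps than any alternative tree.
C5: derived state 'absent' in Lineage P, Lineage W, and Lineage X only — synapomorphy for {Lineage P, Lineage W, Lineage X}.
C6 (derived state 'present') is unique to Lineage H (autapomorphy; uninformative for grouping).
Most parsimonious ingroup topology: (((Lineage W,Lineage P),Lineage X),Lineage H).
Lineage P and Lineage W form a cherry on this tree, so they are sister taxa.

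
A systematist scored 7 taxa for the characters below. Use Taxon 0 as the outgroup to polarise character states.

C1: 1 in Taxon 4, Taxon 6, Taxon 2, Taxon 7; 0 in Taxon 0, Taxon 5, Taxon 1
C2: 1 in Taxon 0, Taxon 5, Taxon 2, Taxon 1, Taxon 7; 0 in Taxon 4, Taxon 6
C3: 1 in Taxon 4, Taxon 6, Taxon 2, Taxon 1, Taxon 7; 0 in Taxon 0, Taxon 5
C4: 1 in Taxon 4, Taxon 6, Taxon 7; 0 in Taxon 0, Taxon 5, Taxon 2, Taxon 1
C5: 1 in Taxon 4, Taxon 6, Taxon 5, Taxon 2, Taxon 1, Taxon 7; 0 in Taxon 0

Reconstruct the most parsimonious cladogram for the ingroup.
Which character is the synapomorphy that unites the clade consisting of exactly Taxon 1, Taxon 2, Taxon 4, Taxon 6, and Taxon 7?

Character polarity is set by the outgroup: the derived state is whichever differs from the outgroup's state, so for C2 the derived state is '0', and for the remaining characters it is '1'.
C1 (derived state '1') is shared by Taxon 2, Taxon 4, Taxon 6, and Taxon 7 — a synapomorphy uniting that clade.
C2 (derived state '0') is shared by Taxon 4 and Taxon 6 — a synapomorphy uniting that clade.
Only Taxon 1, Taxon 2, Taxon 4, Taxon 6, and Taxon 7 show the derived state '1' for C3, supporting them as a clade.
C4 (derived state '1') is shared by Taxon 4, Taxon 6, and Taxon 7 — a synapomorphy uniting that clade.
All ingroup taxa share the derived state '1' for C5; it defines the ingroup but does not resolve relationships within it.
Most parsimonious ingroup topology: (((((Taxon 4,Taxon 6),Taxon 7),Taxon 2),Taxon 1),Taxon 5).
The clade {Taxon 1, Taxon 2, Taxon 4, Taxon 6, Taxon 7} is supported by C3: its derived state '1' occurs in exactly those taxa and in no other taxon (including the outgroup).

C3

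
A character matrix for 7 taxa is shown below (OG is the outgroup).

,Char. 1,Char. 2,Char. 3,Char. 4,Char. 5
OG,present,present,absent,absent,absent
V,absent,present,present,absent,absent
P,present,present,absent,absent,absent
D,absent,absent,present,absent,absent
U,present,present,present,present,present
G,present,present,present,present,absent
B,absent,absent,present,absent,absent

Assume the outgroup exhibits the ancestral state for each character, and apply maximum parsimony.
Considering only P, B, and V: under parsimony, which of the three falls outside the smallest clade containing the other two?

P

Character polarity is set by the outgroup: the derived state is whichever differs from the outgroup's state, so for Char. 1, Char. 2 the derived state is 'absent', and for the remaining characters it is 'present'.
Char. 1: derived state 'absent' in B, D, and V only — synapomorphy for {B, D, V}.
Only B and D show the derived state 'absent' for Char. 2, supporting them as a clade.
Char. 3: derived state 'present' in B, D, G, U, and V only — synapomorphy for {B, D, G, U, V}.
Char. 4: derived state 'present' in G and U only — synapomorphy for {G, U}.
Char. 5 (derived state 'present') is unique to U (autapomorphy; uninformative for grouping).
Most parsimonious ingroup topology: (((V,(D,B)),(U,G)),P).
V and B share a more recent common ancestor with each other than either does with P, so P is the least closely related of the three.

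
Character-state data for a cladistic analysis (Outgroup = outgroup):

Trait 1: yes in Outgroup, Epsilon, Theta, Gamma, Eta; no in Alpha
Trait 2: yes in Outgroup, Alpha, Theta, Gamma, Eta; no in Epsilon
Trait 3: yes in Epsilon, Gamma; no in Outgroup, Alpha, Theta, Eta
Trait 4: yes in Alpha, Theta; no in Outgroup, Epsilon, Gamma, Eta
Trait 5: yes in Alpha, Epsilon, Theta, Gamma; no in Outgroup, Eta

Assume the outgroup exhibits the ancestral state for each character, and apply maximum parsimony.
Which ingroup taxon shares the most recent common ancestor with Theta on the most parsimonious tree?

Character polarity is set by the outgroup: the derived state is whichever differs from the outgroup's state, so for Trait 1, Trait 2 the derived state is 'no', and for the remaining characters it is 'yes'.
Trait 1 (derived state 'no') is unique to Alpha (autapomorphy; uninformative for grouping).
Trait 2 (derived state 'no') is unique to Epsilon (autapomorphy; uninformative for grouping).
Trait 3: derived state 'yes' in Epsilon and Gamma only — synapomorphy for {Epsilon, Gamma}.
Trait 4 (derived state 'yes') is shared by Alpha and Theta — a synapomorphy uniting that clade.
Trait 5: derived state 'yes' in Alpha, Epsilon, Gamma, and Theta only — synapomorphy for {Alpha, Epsilon, Gamma, Theta}.
Most parsimonious ingroup topology: (((Alpha,Theta),(Epsilon,Gamma)),Eta).
Theta and Alpha form a cherry on this tree, so they are sister taxa.

Alpha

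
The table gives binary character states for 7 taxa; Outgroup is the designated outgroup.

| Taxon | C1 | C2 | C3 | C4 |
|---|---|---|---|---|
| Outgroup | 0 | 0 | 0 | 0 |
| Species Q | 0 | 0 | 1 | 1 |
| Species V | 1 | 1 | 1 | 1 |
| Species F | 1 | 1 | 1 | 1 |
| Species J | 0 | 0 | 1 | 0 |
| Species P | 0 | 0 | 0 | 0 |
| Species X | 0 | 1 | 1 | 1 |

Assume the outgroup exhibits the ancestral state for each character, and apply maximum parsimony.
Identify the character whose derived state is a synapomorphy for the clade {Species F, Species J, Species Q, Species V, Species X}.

The outgroup has state '0' for every character, so '1' is the derived state throughout.
C1: derived state '1' in Species F and Species V only — synapomorphy for {Species F, Species V}.
Only Species F, Species V, and Species X show the derived state '1' for C2, supporting them as a clade.
C3 (derived state '1') is shared by Species F, Species J, Species Q, Species V, and Species X — a synapomorphy uniting that clade.
C4: derived state '1' in Species F, Species Q, Species V, and Species X only — synapomorphy for {Species F, Species Q, Species V, Species X}.
Most parsimonious ingroup topology: (((Species Q,((Species V,Species F),Species X)),Species J),Species P).
The clade {Species F, Species J, Species Q, Species V, Species X} is supported by C3: its derived state '1' occurs in exactly those taxa and in no other taxon (including the outgroup).

C3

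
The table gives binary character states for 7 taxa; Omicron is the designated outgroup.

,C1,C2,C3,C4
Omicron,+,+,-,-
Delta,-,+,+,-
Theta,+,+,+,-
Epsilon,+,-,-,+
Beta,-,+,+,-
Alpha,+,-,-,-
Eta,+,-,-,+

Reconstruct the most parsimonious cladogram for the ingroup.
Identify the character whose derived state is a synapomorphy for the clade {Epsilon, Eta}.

Character polarity is set by the outgroup: the derived state is whichever differs from the outgroup's state, so for C1, C2 the derived state is '-', and for the remaining characters it is '+'.
C1: derived state '-' in Beta and Delta only — synapomorphy for {Beta, Delta}.
C2: derived state '-' in Alpha, Epsilon, and Eta only — synapomorphy for {Alpha, Epsilon, Eta}.
C3 (derived state '+') is shared by Beta, Delta, and Theta — a synapomorphy uniting that clade.
C4: derived state '+' in Epsilon and Eta only — synapomorphy for {Epsilon, Eta}.
Most parsimonious ingroup topology: (((Delta,Beta),Theta),((Epsilon,Eta),Alpha)).
The clade {Epsilon, Eta} is supported by C4: its derived state '+' occurs in exactly those taxa and in no other taxon (including the outgroup).

C4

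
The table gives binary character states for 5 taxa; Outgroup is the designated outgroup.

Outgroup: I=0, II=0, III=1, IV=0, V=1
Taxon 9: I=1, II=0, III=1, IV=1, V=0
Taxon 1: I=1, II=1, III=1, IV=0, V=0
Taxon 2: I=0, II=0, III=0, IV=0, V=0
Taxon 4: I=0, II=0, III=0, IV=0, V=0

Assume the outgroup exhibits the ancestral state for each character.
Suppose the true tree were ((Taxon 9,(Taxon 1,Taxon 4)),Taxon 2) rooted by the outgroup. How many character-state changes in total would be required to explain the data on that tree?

Map each character onto ((Taxon 9,(Taxon 1,Taxon 4)),Taxon 2) (rooted by Outgroup) and count the minimum state changes it requires (Fitch parsimony):
I: 2; II: 1; III: 2; IV: 1; V: 1.
Total tree length = 7.

7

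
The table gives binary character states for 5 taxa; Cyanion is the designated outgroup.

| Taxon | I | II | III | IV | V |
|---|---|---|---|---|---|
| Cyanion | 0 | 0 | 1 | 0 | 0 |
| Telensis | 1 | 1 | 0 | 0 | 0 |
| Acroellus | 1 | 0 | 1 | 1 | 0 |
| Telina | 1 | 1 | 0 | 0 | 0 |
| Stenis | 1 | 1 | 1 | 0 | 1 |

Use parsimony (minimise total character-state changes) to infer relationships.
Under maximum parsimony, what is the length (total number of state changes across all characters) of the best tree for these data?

Character polarity is set by the outgroup: the derived state is whichever differs from the outgroup's state, so for III the derived state is '0', and for the remaining characters it is '1'.
All ingroup taxa share the derived state '1' for I; it defines the ingroup but does not resolve relationships within it.
Only Stenis, Telensis, and Telina show the derived state '1' for II, supporting them as a clade.
III: derived state '0' in Telensis and Telina only — synapomorphy for {Telensis, Telina}.
IV (derived state '1') is unique to Acroellus (autapomorphy; uninformative for grouping).
V (derived state '1') is unique to Stenis (autapomorphy; uninformative for grouping).
Most parsimonious ingroup topology: (((Telensis,Telina),Stenis),Acroellus).
Changes per character on this tree: I: 1; II: 1; III: 1; IV: 1; V: 1.
Total = 5.

5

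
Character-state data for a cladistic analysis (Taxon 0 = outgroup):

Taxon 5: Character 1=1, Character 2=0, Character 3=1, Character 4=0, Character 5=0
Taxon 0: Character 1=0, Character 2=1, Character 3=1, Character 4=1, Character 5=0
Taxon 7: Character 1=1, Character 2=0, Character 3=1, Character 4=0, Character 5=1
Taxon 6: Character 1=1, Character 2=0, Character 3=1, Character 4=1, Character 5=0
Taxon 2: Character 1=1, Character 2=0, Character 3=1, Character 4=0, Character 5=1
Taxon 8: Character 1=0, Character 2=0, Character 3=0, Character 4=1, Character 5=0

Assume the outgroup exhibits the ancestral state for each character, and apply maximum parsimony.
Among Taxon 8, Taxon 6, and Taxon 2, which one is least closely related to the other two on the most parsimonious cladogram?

Character polarity is set by the outgroup: the derived state is whichever differs from the outgroup's state, so for Character 2, Character 3, Character 4 the derived state is '0', and for the remaining characters it is '1'.
Character 1 (derived state '1') is shared by Taxon 2, Taxon 5, Taxon 6, and Taxon 7 — a synapomorphy uniting that clade.
All ingroup taxa share the derived state '0' for Character 2; it defines the ingroup but does not resolve relationships within it.
Character 3: derived state '0' in Taxon 8 only — an autapomorphy, so it tells us nothing about relationships among taxa.
Character 4: derived state '0' in Taxon 2, Taxon 5, and Taxon 7 only — synapomorphy for {Taxon 2, Taxon 5, Taxon 7}.
Character 5: derived state '1' in Taxon 2 and Taxon 7 only — synapomorphy for {Taxon 2, Taxon 7}.
Most parsimonious ingroup topology: (Taxon 8,(((Taxon 2,Taxon 7),Taxon 5),Taxon 6)).
Taxon 6 and Taxon 2 share a more recent common ancestor with each other than either does with Taxon 8, so Taxon 8 is the least closely related of the three.

Taxon 8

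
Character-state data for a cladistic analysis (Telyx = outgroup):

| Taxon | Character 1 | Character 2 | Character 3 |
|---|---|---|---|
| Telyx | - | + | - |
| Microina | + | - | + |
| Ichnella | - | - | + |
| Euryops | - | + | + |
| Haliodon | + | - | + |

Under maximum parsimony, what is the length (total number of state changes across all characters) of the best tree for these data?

3

Character polarity is set by the outgroup: the derived state is whichever differs from the outgroup's state, so for Character 2 the derived state is '-', and for the remaining characters it is '+'.
Character 1: derived state '+' in Haliodon and Microina only — synapomorphy for {Haliodon, Microina}.
Character 2 (derived state '-') is shared by Haliodon, Ichnella, and Microina — a synapomorphy uniting that clade.
All ingroup taxa share the derived state '+' for Character 3; it defines the ingroup but does not resolve relationships within it.
Most parsimonious ingroup topology: (((Microina,Haliodon),Ichnella),Euryops).
Changes per character on this tree: Character 1: 1; Character 2: 1; Character 3: 1.
Total = 3.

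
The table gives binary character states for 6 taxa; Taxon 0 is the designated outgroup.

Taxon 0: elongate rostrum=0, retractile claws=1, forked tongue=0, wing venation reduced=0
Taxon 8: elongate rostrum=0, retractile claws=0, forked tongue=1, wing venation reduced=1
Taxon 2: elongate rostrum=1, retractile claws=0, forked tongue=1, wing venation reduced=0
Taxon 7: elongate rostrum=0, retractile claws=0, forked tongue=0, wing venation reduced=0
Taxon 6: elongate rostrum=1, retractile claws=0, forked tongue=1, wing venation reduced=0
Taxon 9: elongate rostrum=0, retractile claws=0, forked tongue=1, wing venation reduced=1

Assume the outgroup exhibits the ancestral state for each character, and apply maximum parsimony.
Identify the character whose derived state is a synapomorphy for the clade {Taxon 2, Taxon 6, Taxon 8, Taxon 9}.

forked tongue

Character polarity is set by the outgroup: the derived state is whichever differs from the outgroup's state, so for retractile claws the derived state is '0', and for the remaining characters it is '1'.
elongate rostrum (derived state '1') is shared by Taxon 2 and Taxon 6 — a synapomorphy uniting that clade.
retractile claws (derived state '0') is shared by all ingroup taxa — unites the whole ingroup.
forked tongue (derived state '1') is shared by Taxon 2, Taxon 6, Taxon 8, and Taxon 9 — a synapomorphy uniting that clade.
Only Taxon 8 and Taxon 9 show the derived state '1' for wing venation reduced, supporting them as a clade.
Most parsimonious ingroup topology: (((Taxon 8,Taxon 9),(Taxon 2,Taxon 6)),Taxon 7).
The clade {Taxon 2, Taxon 6, Taxon 8, Taxon 9} is supported by forked tongue: its derived state '1' occurs in exactly those taxa and in no other taxon (including the outgroup).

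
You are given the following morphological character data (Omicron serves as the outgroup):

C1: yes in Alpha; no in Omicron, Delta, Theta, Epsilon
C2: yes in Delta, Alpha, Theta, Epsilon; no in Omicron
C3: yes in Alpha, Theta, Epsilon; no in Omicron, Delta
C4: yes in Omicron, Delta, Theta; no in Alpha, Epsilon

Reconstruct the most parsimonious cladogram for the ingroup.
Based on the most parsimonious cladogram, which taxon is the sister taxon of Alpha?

Character polarity is set by the outgroup: the derived state is whichever differs from the outgroup's state, so for C4 the derived state is 'no', and for the remaining characters it is 'yes'.
C1: derived state 'yes' in Alpha only — an autapomorphy, so it tells us nothing about relationships among taxa.
All ingroup taxa share the derived state 'yes' for C2; it defines the ingroup but does not resolve relationships within it.
C3 (derived state 'yes') is shared by Alpha, Epsilon, and Theta — a synapomorphy uniting that clade.
C4: derived state 'no' in Alpha and Epsilon only — synapomorphy for {Alpha, Epsilon}.
Most parsimonious ingroup topology: (Delta,((Alpha,Epsilon),Theta)).
Alpha and Epsilon form a cherry on this tree, so they are sister taxa.

Epsilon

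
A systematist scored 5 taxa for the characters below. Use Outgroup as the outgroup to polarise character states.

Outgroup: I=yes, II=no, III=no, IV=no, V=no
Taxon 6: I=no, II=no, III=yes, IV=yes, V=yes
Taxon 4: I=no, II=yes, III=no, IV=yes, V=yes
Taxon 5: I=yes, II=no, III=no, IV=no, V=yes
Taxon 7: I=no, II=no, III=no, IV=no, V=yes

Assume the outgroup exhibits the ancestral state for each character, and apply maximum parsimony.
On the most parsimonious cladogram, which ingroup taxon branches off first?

Taxon 5

Character polarity is set by the outgroup: the derived state is whichever differs from the outgroup's state, so for I the derived state is 'no', and for the remaining characters it is 'yes'.
I (derived state 'no') is shared by Taxon 4, Taxon 6, and Taxon 7 — a synapomorphy uniting that clade.
II: derived state 'yes' in Taxon 4 only — an autapomorphy, so it tells us nothing about relationships among taxa.
III (derived state 'yes') is unique to Taxon 6 (autapomorphy; uninformative for grouping).
Only Taxon 4 and Taxon 6 show the derived state 'yes' for IV, supporting them as a clade.
All ingroup taxa share the derived state 'yes' for V; it defines the ingroup but does not resolve relationships within it.
Most parsimonious ingroup topology: (((Taxon 6,Taxon 4),Taxon 7),Taxon 5).
Taxon 5 is sister to the clade containing all other ingroup taxa, so it is the earliest-diverging (most basal) ingroup lineage.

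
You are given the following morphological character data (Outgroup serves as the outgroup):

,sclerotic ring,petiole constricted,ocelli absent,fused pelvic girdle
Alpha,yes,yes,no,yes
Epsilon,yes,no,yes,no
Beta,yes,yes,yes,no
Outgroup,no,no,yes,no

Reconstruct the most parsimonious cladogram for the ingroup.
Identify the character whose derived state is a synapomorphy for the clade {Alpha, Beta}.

Character polarity is set by the outgroup: the derived state is whichever differs from the outgroup's state, so for ocelli absent the derived state is 'no', and for the remaining characters it is 'yes'.
sclerotic ring (derived state 'yes') is shared by all ingroup taxa — unites the whole ingroup.
petiole constricted (derived state 'yes') is shared by Alpha and Beta — a synapomorphy uniting that clade.
ocelli absent: derived state 'no' in Alpha only — an autapomorphy, so it tells us nothing about relationships among taxa.
fused pelvic girdle: derived state 'yes' in Alpha only — an autapomorphy, so it tells us nothing about relationships among taxa.
Most parsimonious ingroup topology: (Epsilon,(Alpha,Beta)).
The clade {Alpha, Beta} is supported by petiole constricted: its derived state 'yes' occurs in exactly those taxa and in no other taxon (including the outgroup).

petiole constricted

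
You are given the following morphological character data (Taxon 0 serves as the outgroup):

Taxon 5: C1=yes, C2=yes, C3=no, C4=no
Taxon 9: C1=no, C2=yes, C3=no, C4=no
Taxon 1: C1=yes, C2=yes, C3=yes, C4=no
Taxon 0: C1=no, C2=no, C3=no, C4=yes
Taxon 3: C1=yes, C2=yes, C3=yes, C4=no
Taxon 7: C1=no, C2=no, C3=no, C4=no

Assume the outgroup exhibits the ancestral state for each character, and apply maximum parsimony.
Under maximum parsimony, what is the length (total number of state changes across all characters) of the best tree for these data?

Character polarity is set by the outgroup: the derived state is whichever differs from the outgroup's state, so for C4 the derived state is 'no', and for the remaining characters it is 'yes'.
C1: derived state 'yes' in Taxon 1, Taxon 3, and Taxon 5 only — synapomorphy for {Taxon 1, Taxon 3, Taxon 5}.
C2: derived state 'yes' in Taxon 1, Taxon 3, Taxon 5, and Taxon 9 only — synapomorphy for {Taxon 1, Taxon 3, Taxon 5, Taxon 9}.
Only Taxon 1 and Taxon 3 show the derived state 'yes' for C3, supporting them as a clade.
All ingroup taxa share the derived state 'no' for C4; it defines the ingroup but does not resolve relationships within it.
Most parsimonious ingroup topology: ((((Taxon 1,Taxon 3),Taxon 5),Taxon 9),Taxon 7).
Changes per character on this tree: C1: 1; C2: 1; C3: 1; C4: 1.
Total = 4.

4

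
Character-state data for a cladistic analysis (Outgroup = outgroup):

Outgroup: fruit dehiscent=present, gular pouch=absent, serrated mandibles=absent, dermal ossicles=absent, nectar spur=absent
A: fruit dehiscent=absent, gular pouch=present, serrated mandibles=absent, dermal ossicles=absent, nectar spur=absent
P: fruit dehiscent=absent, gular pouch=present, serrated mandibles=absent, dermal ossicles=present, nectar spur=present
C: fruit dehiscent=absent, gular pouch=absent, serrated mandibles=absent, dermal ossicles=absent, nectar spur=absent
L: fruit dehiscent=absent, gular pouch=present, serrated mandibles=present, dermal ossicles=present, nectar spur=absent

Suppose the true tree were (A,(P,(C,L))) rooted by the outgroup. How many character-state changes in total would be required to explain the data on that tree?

7

Map each character onto (A,(P,(C,L))) (rooted by Outgroup) and count the minimum state changes it requires (Fitch parsimony):
fruit dehiscent: 1; gular pouch: 2; serrated mandibles: 1; dermal ossicles: 2; nectar spur: 1.
Total tree length = 7.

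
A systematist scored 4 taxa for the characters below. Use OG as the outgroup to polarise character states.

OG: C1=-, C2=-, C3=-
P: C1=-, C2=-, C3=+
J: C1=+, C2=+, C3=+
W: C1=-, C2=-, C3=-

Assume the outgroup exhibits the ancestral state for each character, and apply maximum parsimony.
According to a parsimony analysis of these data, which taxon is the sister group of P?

J

The outgroup has state '-' for every character, so '+' is the derived state throughout.
C1 (derived state '+') is unique to J (autapomorphy; uninformative for grouping).
C2: derived state '+' in J only — an autapomorphy, so it tells us nothing about relationships among taxa.
Only J and P show the derived state '+' for C3, supporting them as a clade.
Most parsimonious ingroup topology: ((P,J),W).
P and J form a cherry on this tree, so they are sister taxa.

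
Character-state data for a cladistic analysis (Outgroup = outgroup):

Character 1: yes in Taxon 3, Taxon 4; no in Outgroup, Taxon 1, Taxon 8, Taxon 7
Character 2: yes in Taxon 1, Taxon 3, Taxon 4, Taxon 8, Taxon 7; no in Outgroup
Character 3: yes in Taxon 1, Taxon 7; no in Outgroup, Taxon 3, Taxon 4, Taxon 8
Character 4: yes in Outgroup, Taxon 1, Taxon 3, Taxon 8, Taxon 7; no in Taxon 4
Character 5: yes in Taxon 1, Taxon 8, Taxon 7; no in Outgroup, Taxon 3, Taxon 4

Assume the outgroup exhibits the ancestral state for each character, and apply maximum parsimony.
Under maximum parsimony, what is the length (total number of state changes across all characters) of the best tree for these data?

Character polarity is set by the outgroup: the derived state is whichever differs from the outgroup's state, so for Character 4 the derived state is 'no', and for the remaining characters it is 'yes'.
Character 1: derived state 'yes' in Taxon 3 and Taxon 4 only — synapomorphy for {Taxon 3, Taxon 4}.
Character 2 (derived state 'yes') is shared by all ingroup taxa — unites the whole ingroup.
Only Taxon 1 and Taxon 7 show the derived state 'yes' for Character 3, supporting them as a clade.
Character 4: derived state 'no' in Taxon 4 only — an autapomorphy, so it tells us nothing about relationships among taxa.
Only Taxon 1, Taxon 7, and Taxon 8 show the derived state 'yes' for Character 5, supporting them as a clade.
Most parsimonious ingroup topology: (((Taxon 1,Taxon 7),Taxon 8),(Taxon 3,Taxon 4)).
Changes per character on this tree: Character 1: 1; Character 2: 1; Character 3: 1; Character 4: 1; Character 5: 1.
Total = 5.

5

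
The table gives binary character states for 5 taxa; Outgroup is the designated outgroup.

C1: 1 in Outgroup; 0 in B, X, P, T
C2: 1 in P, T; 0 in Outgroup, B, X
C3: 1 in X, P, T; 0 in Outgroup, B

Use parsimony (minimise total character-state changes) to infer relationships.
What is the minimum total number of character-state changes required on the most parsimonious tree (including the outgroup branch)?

Character polarity is set by the outgroup: the derived state is whichever differs from the outgroup's state, so for C1 the derived state is '0', and for the remaining characters it is '1'.
C1 (derived state '0') is shared by all ingroup taxa — unites the whole ingroup.
C2 (derived state '1') is shared by P and T — a synapomorphy uniting that clade.
C3: derived state '1' in P, T, and X only — synapomorphy for {P, T, X}.
Most parsimonious ingroup topology: (B,(X,(P,T))).
Changes per character on this tree: C1: 1; C2: 1; C3: 1.
Total = 3.

3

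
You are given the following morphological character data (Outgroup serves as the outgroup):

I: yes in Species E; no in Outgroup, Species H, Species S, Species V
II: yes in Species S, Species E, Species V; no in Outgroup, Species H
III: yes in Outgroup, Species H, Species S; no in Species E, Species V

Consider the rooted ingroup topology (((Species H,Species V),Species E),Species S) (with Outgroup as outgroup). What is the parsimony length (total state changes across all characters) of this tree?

Map each character onto (((Species H,Species V),Species E),Species S) (rooted by Outgroup) and count the minimum state changes it requires (Fitch parsimony):
I: 1; II: 2; III: 2.
Total tree length = 5.

5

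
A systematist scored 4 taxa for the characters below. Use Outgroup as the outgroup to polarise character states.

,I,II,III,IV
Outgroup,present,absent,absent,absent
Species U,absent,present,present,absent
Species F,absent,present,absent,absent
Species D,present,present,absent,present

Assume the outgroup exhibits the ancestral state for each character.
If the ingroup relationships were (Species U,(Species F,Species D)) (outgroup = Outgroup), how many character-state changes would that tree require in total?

Map each character onto (Species U,(Species F,Species D)) (rooted by Outgroup) and count the minimum state changes it requires (Fitch parsimony):
I: 2; II: 1; III: 1; IV: 1.
Total tree length = 5.

5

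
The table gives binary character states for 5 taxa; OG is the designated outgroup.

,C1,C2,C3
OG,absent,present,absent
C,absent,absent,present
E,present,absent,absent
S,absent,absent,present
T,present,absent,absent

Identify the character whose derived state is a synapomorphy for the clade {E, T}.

C1

Character polarity is set by the outgroup: the derived state is whichever differs from the outgroup's state, so for C2 the derived state is 'absent', and for the remaining characters it is 'present'.
Only E and T show the derived state 'present' for C1, supporting them as a clade.
All ingroup taxa share the derived state 'absent' for C2; it defines the ingroup but does not resolve relationships within it.
C3: derived state 'present' in C and S only — synapomorphy for {C, S}.
Most parsimonious ingroup topology: ((C,S),(E,T)).
The clade {E, T} is supported by C1: its derived state 'present' occurs in exactly those taxa and in no other taxon (including the outgroup).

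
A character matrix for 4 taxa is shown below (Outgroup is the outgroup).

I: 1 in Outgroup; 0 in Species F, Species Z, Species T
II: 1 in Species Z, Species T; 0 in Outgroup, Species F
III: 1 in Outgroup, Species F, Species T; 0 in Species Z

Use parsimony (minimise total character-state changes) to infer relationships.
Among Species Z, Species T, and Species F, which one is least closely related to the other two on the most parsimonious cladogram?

Character polarity is set by the outgroup: the derived state is whichever differs from the outgroup's state, so for I, III the derived state is '0', and for the remaining characters it is '1'.
All ingroup taxa share the derived state '0' for I; it defines the ingroup but does not resolve relationships within it.
II (derived state '1') is shared by Species T and Species Z — a synapomorphy uniting that clade.
III: derived state '0' in Species Z only — an autapomorphy, so it tells us nothing about relationships among taxa.
Most parsimonious ingroup topology: (Species F,(Species Z,Species T)).
Species T and Species Z share a more recent common ancestor with each other than either does with Species F, so Species F is the least closely related of the three.

Species F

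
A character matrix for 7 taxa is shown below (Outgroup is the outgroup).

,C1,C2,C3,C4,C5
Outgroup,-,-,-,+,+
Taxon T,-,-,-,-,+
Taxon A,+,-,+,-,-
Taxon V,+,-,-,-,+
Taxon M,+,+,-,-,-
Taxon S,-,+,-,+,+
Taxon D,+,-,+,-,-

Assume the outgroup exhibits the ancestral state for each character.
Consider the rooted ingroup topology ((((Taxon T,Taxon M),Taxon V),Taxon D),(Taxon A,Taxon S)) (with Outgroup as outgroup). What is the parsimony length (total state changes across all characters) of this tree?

Map each character onto ((((Taxon T,Taxon M),Taxon V),Taxon D),(Taxon A,Taxon S)) (rooted by Outgroup) and count the minimum state changes it requires (Fitch parsimony):
C1: 3; C2: 2; C3: 2; C4: 2; C5: 3.
Total tree length = 12.

12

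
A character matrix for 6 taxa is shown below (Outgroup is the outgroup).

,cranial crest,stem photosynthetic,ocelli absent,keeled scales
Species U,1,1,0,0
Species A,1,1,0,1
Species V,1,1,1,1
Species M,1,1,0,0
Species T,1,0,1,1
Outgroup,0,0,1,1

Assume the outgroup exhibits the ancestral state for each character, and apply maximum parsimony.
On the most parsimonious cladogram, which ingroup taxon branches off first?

Character polarity is set by the outgroup: the derived state is whichever differs from the outgroup's state, so for ocelli absent, keeled scales the derived state is '0', and for the remaining characters it is '1'.
cranial crest (derived state '1') is shared by all ingroup taxa — unites the whole ingroup.
stem photosynthetic (derived state '1') is shared by Species A, Species M, Species U, and Species V — a synapomorphy uniting that clade.
ocelli absent (derived state '0') is shared by Species A, Species M, and Species U — a synapomorphy uniting that clade.
keeled scales (derived state '0') is shared by Species M and Species U — a synapomorphy uniting that clade.
Most parsimonious ingroup topology: ((((Species M,Species U),Species A),Species V),Species T).
Species T is sister to the clade containing all other ingroup taxa, so it is the earliest-diverging (most basal) ingroup lineage.

Species T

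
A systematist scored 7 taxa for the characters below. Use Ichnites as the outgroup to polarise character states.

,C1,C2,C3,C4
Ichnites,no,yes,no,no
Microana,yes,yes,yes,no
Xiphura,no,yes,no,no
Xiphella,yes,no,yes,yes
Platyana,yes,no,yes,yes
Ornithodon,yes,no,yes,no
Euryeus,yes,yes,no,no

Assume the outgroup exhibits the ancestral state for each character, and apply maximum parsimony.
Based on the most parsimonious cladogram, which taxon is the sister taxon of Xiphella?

Platyana

Character polarity is set by the outgroup: the derived state is whichever differs from the outgroup's state, so for C2 the derived state is 'no', and for the remaining characters it is 'yes'.
C1: derived state 'yes' in Euryeus, Microana, Ornithodon, Platyana, and Xiphella only — synapomorphy for {Euryeus, Microana, Ornithodon, Platyana, Xiphella}.
C2: derived state 'no' in Ornithodon, Platyana, and Xiphella only — synapomorphy for {Ornithodon, Platyana, Xiphella}.
C3 (derived state 'yes') is shared by Microana, Ornithodon, Platyana, and Xiphella — a synapomorphy uniting that clade.
C4 (derived state 'yes') is shared by Platyana and Xiphella — a synapomorphy uniting that clade.
Most parsimonious ingroup topology: (((Microana,((Xiphella,Platyana),Ornithodon)),Euryeus),Xiphura).
Xiphella and Platyana form a cherry on this tree, so they are sister taxa.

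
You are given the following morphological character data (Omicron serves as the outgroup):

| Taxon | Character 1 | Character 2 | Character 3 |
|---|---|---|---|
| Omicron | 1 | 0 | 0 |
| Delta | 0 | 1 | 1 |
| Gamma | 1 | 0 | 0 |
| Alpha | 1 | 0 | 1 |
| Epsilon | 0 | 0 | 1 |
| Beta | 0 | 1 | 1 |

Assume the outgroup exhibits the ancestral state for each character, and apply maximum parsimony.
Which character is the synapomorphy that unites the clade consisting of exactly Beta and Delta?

Character 2

Character polarity is set by the outgroup: the derived state is whichever differs from the outgroup's state, so for Character 1 the derived state is '0', and for the remaining characters it is '1'.
Character 1 (derived state '0') is shared by Beta, Delta, and Epsilon — a synapomorphy uniting that clade.
Only Beta and Delta show the derived state '1' for Character 2, supporting them as a clade.
Character 3 (derived state '1') is shared by Alpha, Beta, Delta, and Epsilon — a synapomorphy uniting that clade.
Most parsimonious ingroup topology: ((((Delta,Beta),Epsilon),Alpha),Gamma).
The clade {Beta, Delta} is supported by Character 2: its derived state '1' occurs in exactly those taxa and in no other taxon (including the outgroup).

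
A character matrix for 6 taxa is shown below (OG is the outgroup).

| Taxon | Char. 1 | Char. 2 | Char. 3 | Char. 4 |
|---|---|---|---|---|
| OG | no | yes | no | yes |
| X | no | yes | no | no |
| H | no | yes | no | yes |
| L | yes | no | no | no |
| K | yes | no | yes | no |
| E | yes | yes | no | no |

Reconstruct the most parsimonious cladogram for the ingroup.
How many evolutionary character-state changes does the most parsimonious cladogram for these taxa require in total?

Character polarity is set by the outgroup: the derived state is whichever differs from the outgroup's state, so for Char. 2, Char. 4 the derived state is 'no', and for the remaining characters it is 'yes'.
Char. 1: derived state 'yes' in E, K, and L only — synapomorphy for {E, K, L}.
Char. 2 (derived state 'no') is shared by K and L — a synapomorphy uniting that clade.
Char. 3 (derived state 'yes') is unique to K (autapomorphy; uninformative for grouping).
Only E, K, L, and X show the derived state 'no' for Char. 4, supporting them as a clade.
Most parsimonious ingroup topology: ((X,((L,K),E)),H).
Changes per character on this tree: Char. 1: 1; Char. 2: 1; Char. 3: 1; Char. 4: 1.
Total = 4.

4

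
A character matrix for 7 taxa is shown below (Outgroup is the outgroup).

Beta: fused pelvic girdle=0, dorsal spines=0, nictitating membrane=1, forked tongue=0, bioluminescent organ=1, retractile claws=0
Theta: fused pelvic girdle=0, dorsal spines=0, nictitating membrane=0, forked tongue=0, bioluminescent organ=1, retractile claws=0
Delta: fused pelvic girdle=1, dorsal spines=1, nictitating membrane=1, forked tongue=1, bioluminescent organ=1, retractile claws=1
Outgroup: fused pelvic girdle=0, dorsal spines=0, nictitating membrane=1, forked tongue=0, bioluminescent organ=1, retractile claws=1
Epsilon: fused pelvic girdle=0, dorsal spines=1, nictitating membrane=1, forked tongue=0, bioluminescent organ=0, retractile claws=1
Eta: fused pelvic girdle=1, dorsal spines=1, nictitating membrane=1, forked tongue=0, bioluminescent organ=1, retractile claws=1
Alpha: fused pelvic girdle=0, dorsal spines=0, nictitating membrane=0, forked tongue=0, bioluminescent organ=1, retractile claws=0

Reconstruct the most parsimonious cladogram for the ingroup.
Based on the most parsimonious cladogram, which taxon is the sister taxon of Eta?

Delta

Character polarity is set by the outgroup: the derived state is whichever differs from the outgroup's state, so for nictitating membrane, bioluminescent organ, retractile claws the derived state is '0', and for the remaining characters it is '1'.
fused pelvic girdle: derived state '1' in Delta and Eta only — synapomorphy for {Delta, Eta}.
dorsal spines (derived state '1') is shared by Delta, Epsilon, and Eta — a synapomorphy uniting that clade.
nictitating membrane: derived state '0' in Alpha and Theta only — synapomorphy for {Alpha, Theta}.
forked tongue: derived state '1' in Delta only — an autapomorphy, so it tells us nothing about relationships among taxa.
bioluminescent organ: derived state '0' in Epsilon only — an autapomorphy, so it tells us nothing about relationships among taxa.
Only Alpha, Beta, and Theta show the derived state '0' for retractile claws, supporting them as a clade.
Most parsimonious ingroup topology: ((Beta,(Alpha,Theta)),((Delta,Eta),Epsilon)).
Eta and Delta form a cherry on this tree, so they are sister taxa.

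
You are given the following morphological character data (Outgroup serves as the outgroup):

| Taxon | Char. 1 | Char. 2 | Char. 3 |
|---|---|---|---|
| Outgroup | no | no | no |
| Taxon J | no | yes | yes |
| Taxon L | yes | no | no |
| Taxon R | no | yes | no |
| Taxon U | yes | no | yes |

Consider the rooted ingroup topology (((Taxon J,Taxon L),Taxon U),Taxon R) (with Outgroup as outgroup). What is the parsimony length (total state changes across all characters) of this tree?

Map each character onto (((Taxon J,Taxon L),Taxon U),Taxon R) (rooted by Outgroup) and count the minimum state changes it requires (Fitch parsimony):
Char. 1: 2; Char. 2: 2; Char. 3: 2.
Total tree length = 6.

6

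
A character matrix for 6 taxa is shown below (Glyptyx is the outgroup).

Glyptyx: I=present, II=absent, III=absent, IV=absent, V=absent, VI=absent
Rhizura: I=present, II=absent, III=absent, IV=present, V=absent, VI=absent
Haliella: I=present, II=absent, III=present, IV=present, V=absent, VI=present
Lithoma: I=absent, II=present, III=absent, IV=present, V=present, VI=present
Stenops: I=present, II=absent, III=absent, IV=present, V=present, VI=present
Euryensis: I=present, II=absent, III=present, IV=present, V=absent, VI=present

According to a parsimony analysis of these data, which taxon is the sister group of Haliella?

Euryensis

Character polarity is set by the outgroup: the derived state is whichever differs from the outgroup's state, so for I the derived state is 'absent', and for the remaining characters it is 'present'.
I: derived state 'absent' in Lithoma only — an autapomorphy, so it tells us nothing about relationships among taxa.
II: derived state 'present' in Lithoma only — an autapomorphy, so it tells us nothing about relationships among taxa.
III (derived state 'present') is shared by Euryensis and Haliella — a synapomorphy uniting that clade.
All ingroup taxa share the derived state 'present' for IV; it defines the ingroup but does not resolve relationships within it.
V (derived state 'present') is shared by Lithoma and Stenops — a synapomorphy uniting that clade.
VI (derived state 'present') is shared by Euryensis, Haliella, Lithoma, and Stenops — a synapomorphy uniting that clade.
Most parsimonious ingroup topology: (Rhizura,((Haliella,Euryensis),(Lithoma,Stenops))).
Haliella and Euryensis form a cherry on this tree, so they are sister taxa.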